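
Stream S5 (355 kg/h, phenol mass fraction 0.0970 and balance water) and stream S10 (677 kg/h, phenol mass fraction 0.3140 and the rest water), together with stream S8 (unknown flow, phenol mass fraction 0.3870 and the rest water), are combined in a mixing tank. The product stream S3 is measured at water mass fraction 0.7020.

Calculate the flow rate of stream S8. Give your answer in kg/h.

Let S8 be the unknown flow. Total out = 1032 + S8.
water balance: 784.99 + 0.613·S8 = 0.702·(1032 + S8)
(0.613 − 0.702)·S8 = 0.702×1032 − 784.99 = -60.523
S8 = -60.523 / -0.089 = 680.03 kg/h

680 kg/h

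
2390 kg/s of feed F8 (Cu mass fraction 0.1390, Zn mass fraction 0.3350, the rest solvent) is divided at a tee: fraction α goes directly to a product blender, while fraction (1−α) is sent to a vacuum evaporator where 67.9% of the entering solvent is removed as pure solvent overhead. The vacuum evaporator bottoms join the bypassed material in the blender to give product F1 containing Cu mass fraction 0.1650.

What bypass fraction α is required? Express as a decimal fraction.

0.559

All 2390×0.139 = 332.21 kg/s of Cu reaches F1, so F1 = 332.21/0.165 = 2013.4 kg/s and vapour = 376.61 kg/s.
The evaporator receives (1−α)·2390 of feed at 0.526 solvent and removes 0.679 of that solvent:
0.679×0.526×(1−α)×2390 = 376.61
(1−α) = 376.61/853.6 = 0.4412;  α = 0.5588.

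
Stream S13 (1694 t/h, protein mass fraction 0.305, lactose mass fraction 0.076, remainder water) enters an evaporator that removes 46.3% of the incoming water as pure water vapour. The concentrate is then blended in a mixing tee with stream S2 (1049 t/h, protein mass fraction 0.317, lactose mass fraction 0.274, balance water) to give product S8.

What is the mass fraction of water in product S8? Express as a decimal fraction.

Vapour removed = 0.463×0.619×1694 = 485.5 t/h; concentrate = 1208.5 t/h.
water reaching the mixer = 563.09 (from concentrate) + 1049×0.409 = 992.13 t/h.
Product flow = 1208.5 + 1049 = 2257.5 t/h; water fraction = 0.439.

0.439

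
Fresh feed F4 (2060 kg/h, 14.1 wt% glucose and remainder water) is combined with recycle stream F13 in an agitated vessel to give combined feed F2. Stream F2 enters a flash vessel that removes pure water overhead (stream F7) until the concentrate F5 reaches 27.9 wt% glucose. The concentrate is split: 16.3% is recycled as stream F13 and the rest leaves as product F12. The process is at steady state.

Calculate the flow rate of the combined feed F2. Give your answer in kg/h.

2263 kg/h

Overall glucose balance (none leaves overhead): glucose in fresh feed = glucose in product, i.e. 2060×0.141 = (1−0.163)·F5·0.279.
F5 = 290.46/(0.279×0.837) = 1243.8 kg/h.
Recycle F13 = 0.163×1243.8 = 202.74 kg/h.
Combined feed F2 = 2060 + 202.74 = 2262.7 kg/h.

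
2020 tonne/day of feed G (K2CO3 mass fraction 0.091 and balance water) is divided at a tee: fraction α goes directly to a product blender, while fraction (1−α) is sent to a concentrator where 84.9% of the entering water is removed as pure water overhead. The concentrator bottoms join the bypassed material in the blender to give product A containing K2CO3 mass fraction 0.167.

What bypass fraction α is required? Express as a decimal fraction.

All 2020×0.091 = 183.82 tonne/day of K2CO3 reaches A, so A = 183.82/0.167 = 1100.7 tonne/day and vapour = 919.28 tonne/day.
The evaporator receives (1−α)·2020 of feed at 0.909 water and removes 0.849 of that water:
0.849×0.909×(1−α)×2020 = 919.28
(1−α) = 919.28/1558.9 = 0.5897;  α = 0.4103.

0.410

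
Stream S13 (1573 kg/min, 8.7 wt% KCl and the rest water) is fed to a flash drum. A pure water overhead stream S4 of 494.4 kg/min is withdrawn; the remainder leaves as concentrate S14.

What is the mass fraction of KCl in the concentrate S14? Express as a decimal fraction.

KCl is not removed: 1573×0.087 = 136.85 kg/min of KCl enters S14.
Concentrate = 1573 − 494.4 = 1078.6 kg/min.
Mass fraction = 136.85/1078.6 = 0.127.

0.127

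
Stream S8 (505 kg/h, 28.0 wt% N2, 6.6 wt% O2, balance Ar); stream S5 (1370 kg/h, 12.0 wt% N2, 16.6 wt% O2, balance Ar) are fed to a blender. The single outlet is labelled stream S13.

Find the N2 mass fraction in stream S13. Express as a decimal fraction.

Total flow out = 505 + 1370 = 1875 kg/h.
N2 in = 505×0.280 + 1370×0.120 = 305.8 kg/h.
N2 mass fraction in S13 = 305.8/1875 = 0.163.

0.163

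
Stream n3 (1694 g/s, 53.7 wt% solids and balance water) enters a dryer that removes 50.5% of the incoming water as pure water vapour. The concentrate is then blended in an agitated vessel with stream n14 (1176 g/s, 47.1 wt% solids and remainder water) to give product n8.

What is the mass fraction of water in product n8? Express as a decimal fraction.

0.408

Vapour removed = 0.505×0.463×1694 = 396.08 g/s; concentrate = 1297.9 g/s.
water reaching the mixer = 388.24 (from concentrate) + 1176×0.529 = 1010.3 g/s.
Product flow = 1297.9 + 1176 = 2473.9 g/s; water fraction = 0.408.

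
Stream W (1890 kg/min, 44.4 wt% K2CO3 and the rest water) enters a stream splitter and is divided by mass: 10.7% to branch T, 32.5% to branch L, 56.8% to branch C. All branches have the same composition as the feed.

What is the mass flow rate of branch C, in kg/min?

Branch C flow = 0.568×1890 = 1073.5 kg/min.

1074 kg/min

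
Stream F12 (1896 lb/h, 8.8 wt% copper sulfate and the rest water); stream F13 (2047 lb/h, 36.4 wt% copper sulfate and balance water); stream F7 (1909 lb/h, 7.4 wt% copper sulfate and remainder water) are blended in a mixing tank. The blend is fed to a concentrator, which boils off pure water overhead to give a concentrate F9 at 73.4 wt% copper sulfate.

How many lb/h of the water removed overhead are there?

4417 lb/h

copper sulfate entering = 1896×0.088 + 2047×0.364 + 1909×0.074 = 1053.2 lb/h.
All copper sulfate reports to F9, so F9 = 1053.2/0.734 = 1434.9 lb/h.
Total feed = 5852 lb/h; overhead = 5852 − 1434.9 = 4417.1 lb/h.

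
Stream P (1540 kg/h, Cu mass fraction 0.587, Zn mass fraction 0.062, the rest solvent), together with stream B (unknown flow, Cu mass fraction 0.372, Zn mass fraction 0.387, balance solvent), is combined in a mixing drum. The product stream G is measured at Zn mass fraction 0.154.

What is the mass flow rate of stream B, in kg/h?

608.1 kg/h

Let B be the unknown flow. Total out = 1540 + B.
Zn balance: 95.48 + 0.387·B = 0.154·(1540 + B)
(0.387 − 0.154)·B = 0.154×1540 − 95.48 = 141.68
B = 141.68 / 0.233 = 608.07 kg/h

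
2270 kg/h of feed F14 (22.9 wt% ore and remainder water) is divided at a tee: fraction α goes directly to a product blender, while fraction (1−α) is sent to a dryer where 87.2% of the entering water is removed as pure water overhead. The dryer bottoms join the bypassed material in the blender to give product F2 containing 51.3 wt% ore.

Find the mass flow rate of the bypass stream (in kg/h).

All 2270×0.229 = 519.83 kg/h of ore reaches F2, so F2 = 519.83/0.513 = 1013.3 kg/h and vapour = 1256.7 kg/h.
The evaporator receives (1−α)·2270 of feed at 0.771 water and removes 0.872 of that water:
0.872×0.771×(1−α)×2270 = 1256.7
(1−α) = 1256.7/1526.1 = 0.8234;  α = 0.1766.
Bypass flow = 0.1766×2270 = 400.8 kg/h.

400.8 kg/h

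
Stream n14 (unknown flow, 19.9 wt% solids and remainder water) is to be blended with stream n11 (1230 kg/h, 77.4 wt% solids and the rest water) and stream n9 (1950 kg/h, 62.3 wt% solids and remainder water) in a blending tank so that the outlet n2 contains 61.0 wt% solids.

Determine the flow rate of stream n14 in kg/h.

552.5 kg/h

Let n14 be the unknown flow. Total out = 3180 + n14.
solids balance: 2166.9 + 0.199·n14 = 0.610·(3180 + n14)
(0.199 − 0.610)·n14 = 0.610×3180 − 2166.9 = -227.07
n14 = -227.07 / -0.411 = 552.48 kg/h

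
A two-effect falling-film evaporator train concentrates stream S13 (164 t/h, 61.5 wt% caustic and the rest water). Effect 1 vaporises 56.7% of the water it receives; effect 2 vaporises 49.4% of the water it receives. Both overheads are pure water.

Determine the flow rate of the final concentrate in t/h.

114.7 t/h

water in feed = 164×0.385 = 63.14 t/h.
After stage 1: water left = (1−0.567)×63.14 = 27.34; stream total = 128.2 t/h.
After stage 2: water left = (1−0.494)×27.34 = 13.834; final concentrate = 114.69 t/h.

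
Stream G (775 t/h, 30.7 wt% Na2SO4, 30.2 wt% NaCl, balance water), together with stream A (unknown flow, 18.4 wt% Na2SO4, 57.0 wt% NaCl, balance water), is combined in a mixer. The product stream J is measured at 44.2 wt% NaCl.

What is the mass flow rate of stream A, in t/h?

Let A be the unknown flow. Total out = 775 + A.
NaCl balance: 234.05 + 0.570·A = 0.442·(775 + A)
(0.570 − 0.442)·A = 0.442×775 − 234.05 = 108.5
A = 108.5 / 0.128 = 847.66 t/h

847.7 t/h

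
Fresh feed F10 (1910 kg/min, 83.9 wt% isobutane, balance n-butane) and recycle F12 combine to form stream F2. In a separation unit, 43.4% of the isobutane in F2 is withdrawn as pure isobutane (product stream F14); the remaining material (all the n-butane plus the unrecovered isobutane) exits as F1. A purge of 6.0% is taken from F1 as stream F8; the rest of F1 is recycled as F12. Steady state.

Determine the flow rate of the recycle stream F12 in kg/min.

6640 kg/min

n-butane enters only via F10 and leaves only via the purge: 1910×0.161 = 0.060×(n-butane in F1), and the separation unit passes all n-butane, so n-butane in F2 = n-butane in F1 = 5125.2 kg/min.
isobutane in F2: m_A = 1910×0.839 + (1−0.060)·(1−0.434)·m_A, so m_A = 1602.5/0.4680 = 3424.4 kg/min.
F1 = (1−0.434)×3424.4 + 5125.2 = 7063.4 kg/min.
Recycle F12 = (1−0.060)×7063.4 = 6639.6 kg/min.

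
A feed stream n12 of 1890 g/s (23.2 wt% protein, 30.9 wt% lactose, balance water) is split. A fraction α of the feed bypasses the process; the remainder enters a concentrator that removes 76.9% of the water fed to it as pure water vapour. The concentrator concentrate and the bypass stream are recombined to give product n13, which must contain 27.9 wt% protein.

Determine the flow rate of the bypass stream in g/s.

All 1890×0.232 = 438.48 g/s of protein reaches n13, so n13 = 438.48/0.279 = 1571.6 g/s and vapour = 318.39 g/s.
The evaporator receives (1−α)·1890 of feed at 0.459 water and removes 0.769 of that water:
0.769×0.459×(1−α)×1890 = 318.39
(1−α) = 318.39/667.12 = 0.4773;  α = 0.5227.
Bypass flow = 0.5227×1890 = 987.98 g/s.

988 g/s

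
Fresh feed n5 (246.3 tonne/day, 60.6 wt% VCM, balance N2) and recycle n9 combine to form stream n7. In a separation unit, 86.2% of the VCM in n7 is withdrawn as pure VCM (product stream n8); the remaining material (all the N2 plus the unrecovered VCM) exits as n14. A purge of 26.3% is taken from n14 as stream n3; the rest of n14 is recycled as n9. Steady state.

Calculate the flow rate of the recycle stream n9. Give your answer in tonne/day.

288.8 tonne/day

N2 enters only via n5 and leaves only via the purge: 246.3×0.394 = 0.263×(N2 in n14), and the separation unit passes all N2, so N2 in n7 = N2 in n14 = 368.98 tonne/day.
VCM in n7: m_A = 246.3×0.606 + (1−0.263)·(1−0.862)·m_A, so m_A = 149.26/0.8983 = 166.16 tonne/day.
n14 = (1−0.862)×166.16 + 368.98 = 391.91 tonne/day.
Recycle n9 = (1−0.263)×391.91 = 288.84 tonne/day.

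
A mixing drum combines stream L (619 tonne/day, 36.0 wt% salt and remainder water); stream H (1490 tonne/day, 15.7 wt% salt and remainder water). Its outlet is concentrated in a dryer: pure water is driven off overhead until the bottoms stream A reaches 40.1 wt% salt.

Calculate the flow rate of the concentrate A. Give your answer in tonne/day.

salt entering = 619×0.360 + 1490×0.157 = 456.77 tonne/day.
All salt reports to A, so A = 456.77/0.401 = 1139.1 tonne/day.

1139 tonne/day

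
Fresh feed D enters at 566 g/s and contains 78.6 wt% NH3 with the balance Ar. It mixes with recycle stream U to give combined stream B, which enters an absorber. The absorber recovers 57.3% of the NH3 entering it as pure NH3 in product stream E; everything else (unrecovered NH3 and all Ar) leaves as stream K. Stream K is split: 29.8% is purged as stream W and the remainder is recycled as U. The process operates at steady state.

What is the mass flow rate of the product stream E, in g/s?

NH3 in B: m_A = 566×0.786 + (1−0.298)·(1−0.573)·m_A, so m_A = 444.88/0.7002 = 635.31 g/s.
Product E = 0.573×635.31 = 364.03 g/s.

364 g/s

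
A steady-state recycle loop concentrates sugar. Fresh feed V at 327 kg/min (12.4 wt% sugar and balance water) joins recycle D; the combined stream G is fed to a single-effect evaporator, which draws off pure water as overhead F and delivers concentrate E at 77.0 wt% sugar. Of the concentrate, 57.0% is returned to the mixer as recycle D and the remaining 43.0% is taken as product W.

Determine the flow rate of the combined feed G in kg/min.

Overall sugar balance (none leaves overhead): sugar in fresh feed = sugar in product, i.e. 327×0.124 = (1−0.570)·E·0.770.
E = 40.548/(0.770×0.430) = 122.46 kg/min.
Recycle D = 0.570×122.46 = 69.805 kg/min.
Combined feed G = 327 + 69.805 = 396.8 kg/min.

396.8 kg/min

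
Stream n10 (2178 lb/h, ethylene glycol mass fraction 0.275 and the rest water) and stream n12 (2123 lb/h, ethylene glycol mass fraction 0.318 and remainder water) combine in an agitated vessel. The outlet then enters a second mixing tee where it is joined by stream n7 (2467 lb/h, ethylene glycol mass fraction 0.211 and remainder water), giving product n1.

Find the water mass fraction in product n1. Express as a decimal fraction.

Overall, product flow = 6768 lb/h.
water in = 2178×0.725 + 2123×0.682 + 2467×0.789 = 4973.4 lb/h.
water fraction in n1 = 0.735.

0.735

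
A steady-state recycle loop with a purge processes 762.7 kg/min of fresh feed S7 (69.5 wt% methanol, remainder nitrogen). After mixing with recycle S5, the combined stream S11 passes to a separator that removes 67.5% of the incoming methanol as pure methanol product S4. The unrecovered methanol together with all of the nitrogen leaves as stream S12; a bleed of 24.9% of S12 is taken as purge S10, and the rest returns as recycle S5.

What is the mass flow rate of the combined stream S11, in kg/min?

1635 kg/min

nitrogen enters only via S7 and leaves only via the purge: 762.7×0.305 = 0.249×(nitrogen in S12), and the separator passes all nitrogen, so nitrogen in S11 = nitrogen in S12 = 934.23 kg/min.
methanol in S11: m_A = 762.7×0.695 + (1−0.249)·(1−0.675)·m_A, so m_A = 530.08/0.7559 = 701.23 kg/min.
S11 = 701.23 + 934.23 = 1635.5 kg/min.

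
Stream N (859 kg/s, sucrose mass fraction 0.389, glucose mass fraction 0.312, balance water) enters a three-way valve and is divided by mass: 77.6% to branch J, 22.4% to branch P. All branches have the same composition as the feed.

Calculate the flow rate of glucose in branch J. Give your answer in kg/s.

208 kg/s

Branch J total = 0.776×859 = 666.58 kg/s.
glucose in J = 0.312×666.58 = 207.97 kg/s.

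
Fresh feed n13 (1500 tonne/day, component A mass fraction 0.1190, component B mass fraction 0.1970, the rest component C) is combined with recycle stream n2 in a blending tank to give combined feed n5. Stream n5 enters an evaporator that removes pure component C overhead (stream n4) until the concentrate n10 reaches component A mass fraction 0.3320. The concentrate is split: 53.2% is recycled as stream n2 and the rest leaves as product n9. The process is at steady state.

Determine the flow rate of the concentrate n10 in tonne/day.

Overall component A balance (none leaves overhead): component A in fresh feed = component A in product, i.e. 1500×0.119 = (1−0.532)·n10·0.332.
n10 = 178.5/(0.332×0.468) = 1148.8 tonne/day.

1149 tonne/day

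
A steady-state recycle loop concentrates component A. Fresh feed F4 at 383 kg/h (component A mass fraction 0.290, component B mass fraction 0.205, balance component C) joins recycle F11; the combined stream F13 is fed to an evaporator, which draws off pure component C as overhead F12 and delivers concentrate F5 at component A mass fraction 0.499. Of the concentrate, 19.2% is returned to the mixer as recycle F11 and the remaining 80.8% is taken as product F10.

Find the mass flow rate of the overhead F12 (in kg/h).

Overall component A balance (none leaves overhead): component A in fresh feed = component A in product, i.e. 383×0.290 = (1−0.192)·F5·0.499.
F5 = 111.07/(0.499×0.808) = 275.48 kg/h.
Recycle F11 = 0.192×275.48 = 52.892 kg/h.
Combined feed F13 = 383 + 52.892 = 435.89 kg/h.
Overhead F12 = F13 − F5 = 435.89 − 275.48 = 160.41 kg/h.

160.4 kg/h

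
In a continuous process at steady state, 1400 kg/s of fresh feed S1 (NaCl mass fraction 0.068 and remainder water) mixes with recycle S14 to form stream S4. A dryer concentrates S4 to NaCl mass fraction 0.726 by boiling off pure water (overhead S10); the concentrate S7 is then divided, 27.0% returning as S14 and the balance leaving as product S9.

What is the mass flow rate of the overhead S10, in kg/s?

Overall NaCl balance (none leaves overhead): NaCl in fresh feed = NaCl in product, i.e. 1400×0.068 = (1−0.270)·S7·0.726.
S7 = 95.2/(0.726×0.730) = 179.63 kg/s.
Recycle S14 = 0.270×179.63 = 48.5 kg/s.
Combined feed S4 = 1400 + 48.5 = 1448.5 kg/s.
Overhead S10 = S4 − S7 = 1448.5 − 179.63 = 1268.9 kg/s.

1269 kg/s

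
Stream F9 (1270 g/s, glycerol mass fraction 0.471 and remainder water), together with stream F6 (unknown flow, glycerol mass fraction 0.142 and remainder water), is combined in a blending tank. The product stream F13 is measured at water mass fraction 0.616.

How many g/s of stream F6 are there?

Let F6 be the unknown flow. Total out = 1270 + F6.
water balance: 671.83 + 0.858·F6 = 0.616·(1270 + F6)
(0.858 − 0.616)·F6 = 0.616×1270 − 671.83 = 110.49
F6 = 110.49 / 0.242 = 456.57 g/s

456.6 g/s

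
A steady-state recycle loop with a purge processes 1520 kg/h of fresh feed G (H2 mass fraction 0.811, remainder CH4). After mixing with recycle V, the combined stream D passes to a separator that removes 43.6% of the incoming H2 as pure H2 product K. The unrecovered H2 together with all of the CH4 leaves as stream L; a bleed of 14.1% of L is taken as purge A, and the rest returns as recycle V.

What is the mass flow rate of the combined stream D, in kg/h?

4429 kg/h

CH4 enters only via G and leaves only via the purge: 1520×0.189 = 0.141×(CH4 in L), and the separator passes all CH4, so CH4 in D = CH4 in L = 2037.4 kg/h.
H2 in D: m_A = 1520×0.811 + (1−0.141)·(1−0.436)·m_A, so m_A = 1232.7/0.5155 = 2391.2 kg/h.
D = 2391.2 + 2037.4 = 4428.6 kg/h.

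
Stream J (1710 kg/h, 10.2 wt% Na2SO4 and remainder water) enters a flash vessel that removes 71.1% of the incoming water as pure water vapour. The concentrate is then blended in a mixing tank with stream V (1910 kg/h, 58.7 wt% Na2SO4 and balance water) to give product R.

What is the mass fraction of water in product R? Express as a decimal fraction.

Vapour removed = 0.711×0.898×1710 = 1091.8 kg/h; concentrate = 618.2 kg/h.
water reaching the mixer = 443.78 (from concentrate) + 1910×0.413 = 1232.6 kg/h.
Product flow = 618.2 + 1910 = 2528.2 kg/h; water fraction = 0.488.

0.488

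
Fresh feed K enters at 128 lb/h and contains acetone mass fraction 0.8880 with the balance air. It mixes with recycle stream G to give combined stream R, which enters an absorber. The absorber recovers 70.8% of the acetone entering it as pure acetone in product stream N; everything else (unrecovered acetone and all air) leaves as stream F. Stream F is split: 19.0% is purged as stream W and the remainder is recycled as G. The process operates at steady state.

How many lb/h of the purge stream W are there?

air enters only via K and leaves only via the purge: 128×0.112 = 0.190×(air in F), and the absorber passes all air, so air in R = air in F = 75.453 lb/h.
acetone in R: m_A = 128×0.888 + (1−0.190)·(1−0.708)·m_A, so m_A = 113.66/0.7635 = 148.88 lb/h.
F = (1−0.708)×148.88 + 75.453 = 118.92 lb/h.
Purge W = 0.190×118.92 = 22.596 lb/h.

22.6 lb/h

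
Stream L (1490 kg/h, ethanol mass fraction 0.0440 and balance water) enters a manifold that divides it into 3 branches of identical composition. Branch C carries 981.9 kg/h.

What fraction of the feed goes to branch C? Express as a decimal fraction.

0.659

Fraction to C = 981.9/1490 = 0.6590.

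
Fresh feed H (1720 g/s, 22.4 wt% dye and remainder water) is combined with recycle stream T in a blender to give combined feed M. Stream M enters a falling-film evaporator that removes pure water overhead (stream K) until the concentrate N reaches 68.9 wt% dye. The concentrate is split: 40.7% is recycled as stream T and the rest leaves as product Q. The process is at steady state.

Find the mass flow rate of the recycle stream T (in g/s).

Overall dye balance (none leaves overhead): dye in fresh feed = dye in product, i.e. 1720×0.224 = (1−0.407)·N·0.689.
N = 385.28/(0.689×0.593) = 942.98 g/s.
Recycle T = 0.407×942.98 = 383.79 g/s.

383.8 g/s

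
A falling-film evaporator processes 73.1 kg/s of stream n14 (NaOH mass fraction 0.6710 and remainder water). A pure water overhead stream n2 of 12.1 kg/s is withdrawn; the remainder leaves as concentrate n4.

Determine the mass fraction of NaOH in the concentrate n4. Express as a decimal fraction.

0.8041

NaOH is not removed: 73.1×0.671 = 49.05 kg/s of NaOH enters n4.
Concentrate = 73.1 − 12.1 = 61 kg/s.
Mass fraction = 49.05/61 = 0.8041.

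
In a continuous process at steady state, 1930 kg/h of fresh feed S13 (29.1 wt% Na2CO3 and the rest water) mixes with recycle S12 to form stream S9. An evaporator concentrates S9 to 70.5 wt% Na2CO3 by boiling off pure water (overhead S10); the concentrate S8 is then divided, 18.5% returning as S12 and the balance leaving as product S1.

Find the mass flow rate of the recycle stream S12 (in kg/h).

Overall Na2CO3 balance (none leaves overhead): Na2CO3 in fresh feed = Na2CO3 in product, i.e. 1930×0.291 = (1−0.185)·S8·0.705.
S8 = 561.63/(0.705×0.815) = 977.47 kg/h.
Recycle S12 = 0.185×977.47 = 180.83 kg/h.

180.8 kg/h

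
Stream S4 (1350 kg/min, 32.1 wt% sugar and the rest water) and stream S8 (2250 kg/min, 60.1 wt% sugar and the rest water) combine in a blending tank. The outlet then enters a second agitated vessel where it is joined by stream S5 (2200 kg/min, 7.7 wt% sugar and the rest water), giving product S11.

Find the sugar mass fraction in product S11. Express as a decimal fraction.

0.337

Overall, product flow = 5800 kg/min.
sugar in = 1350×0.321 + 2250×0.601 + 2200×0.077 = 1955 kg/min.
sugar fraction in S11 = 0.337.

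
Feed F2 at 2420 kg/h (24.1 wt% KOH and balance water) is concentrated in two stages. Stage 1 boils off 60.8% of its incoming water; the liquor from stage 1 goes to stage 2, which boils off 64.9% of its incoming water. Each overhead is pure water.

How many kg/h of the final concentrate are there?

835.9 kg/h

water in feed = 2420×0.759 = 1836.8 kg/h.
After stage 1: water left = (1−0.608)×1836.8 = 720.02; stream total = 1303.2 kg/h.
After stage 2: water left = (1−0.649)×720.02 = 252.73; final concentrate = 835.95 kg/h.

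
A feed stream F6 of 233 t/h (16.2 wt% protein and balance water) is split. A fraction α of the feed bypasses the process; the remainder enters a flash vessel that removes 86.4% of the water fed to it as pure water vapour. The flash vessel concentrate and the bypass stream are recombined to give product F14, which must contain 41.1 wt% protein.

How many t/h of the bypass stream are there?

38.04 t/h

All 233×0.162 = 37.746 t/h of protein reaches F14, so F14 = 37.746/0.411 = 91.839 t/h and vapour = 141.16 t/h.
The evaporator receives (1−α)·233 of feed at 0.838 water and removes 0.864 of that water:
0.864×0.838×(1−α)×233 = 141.16
(1−α) = 141.16/168.7 = 0.8368;  α = 0.1632.
Bypass flow = 0.1632×233 = 38.035 t/h.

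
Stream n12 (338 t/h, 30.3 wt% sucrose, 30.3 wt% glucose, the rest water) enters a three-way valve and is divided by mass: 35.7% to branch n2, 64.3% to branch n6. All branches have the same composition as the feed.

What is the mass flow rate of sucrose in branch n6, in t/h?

Branch n6 total = 0.643×338 = 217.33 t/h.
sucrose in n6 = 0.303×217.33 = 65.852 t/h.

65.85 t/h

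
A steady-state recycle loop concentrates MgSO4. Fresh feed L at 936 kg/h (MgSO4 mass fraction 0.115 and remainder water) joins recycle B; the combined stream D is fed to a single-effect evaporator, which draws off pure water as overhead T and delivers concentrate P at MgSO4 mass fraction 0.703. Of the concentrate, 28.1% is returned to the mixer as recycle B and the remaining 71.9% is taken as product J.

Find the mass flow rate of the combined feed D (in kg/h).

995.8 kg/h

Overall MgSO4 balance (none leaves overhead): MgSO4 in fresh feed = MgSO4 in product, i.e. 936×0.115 = (1−0.281)·P·0.703.
P = 107.64/(0.703×0.719) = 212.96 kg/h.
Recycle B = 0.281×212.96 = 59.841 kg/h.
Combined feed D = 936 + 59.841 = 995.84 kg/h.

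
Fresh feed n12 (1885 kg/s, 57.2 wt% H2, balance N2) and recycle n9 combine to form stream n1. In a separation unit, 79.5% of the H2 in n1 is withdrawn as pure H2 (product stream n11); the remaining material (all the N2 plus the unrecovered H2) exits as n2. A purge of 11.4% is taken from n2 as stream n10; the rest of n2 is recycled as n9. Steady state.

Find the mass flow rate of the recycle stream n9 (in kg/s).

N2 enters only via n12 and leaves only via the purge: 1885×0.428 = 0.114×(N2 in n2), and the separation unit passes all N2, so N2 in n1 = N2 in n2 = 7077 kg/s.
H2 in n1: m_A = 1885×0.572 + (1−0.114)·(1−0.795)·m_A, so m_A = 1078.2/0.8184 = 1317.5 kg/s.
n2 = (1−0.795)×1317.5 + 7077 = 7347.1 kg/s.
Recycle n9 = (1−0.114)×7347.1 = 6509.5 kg/s.

6510 kg/s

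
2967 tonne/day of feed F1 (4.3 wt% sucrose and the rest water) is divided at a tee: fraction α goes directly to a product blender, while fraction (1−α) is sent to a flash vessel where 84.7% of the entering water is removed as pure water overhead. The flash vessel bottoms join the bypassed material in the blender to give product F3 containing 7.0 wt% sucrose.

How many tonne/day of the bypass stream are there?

All 2967×0.043 = 127.58 tonne/day of sucrose reaches F3, so F3 = 127.58/0.070 = 1822.6 tonne/day and vapour = 1144.4 tonne/day.
The evaporator receives (1−α)·2967 of feed at 0.957 water and removes 0.847 of that water:
0.847×0.957×(1−α)×2967 = 1144.4
(1−α) = 1144.4/2405 = 0.4759;  α = 0.5241.
Bypass flow = 0.5241×2967 = 1555.2 tonne/day.

1555 tonne/day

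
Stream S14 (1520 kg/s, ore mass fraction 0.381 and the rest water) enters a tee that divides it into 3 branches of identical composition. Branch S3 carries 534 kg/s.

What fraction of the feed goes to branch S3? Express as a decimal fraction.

Fraction to S3 = 534/1520 = 0.3513.

0.351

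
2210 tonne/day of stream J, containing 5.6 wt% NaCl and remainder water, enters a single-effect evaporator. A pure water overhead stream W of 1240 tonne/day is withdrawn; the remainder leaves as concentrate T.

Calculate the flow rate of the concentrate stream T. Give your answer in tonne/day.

970 tonne/day

Concentrate = 2210 − 1240 = 970 tonne/day.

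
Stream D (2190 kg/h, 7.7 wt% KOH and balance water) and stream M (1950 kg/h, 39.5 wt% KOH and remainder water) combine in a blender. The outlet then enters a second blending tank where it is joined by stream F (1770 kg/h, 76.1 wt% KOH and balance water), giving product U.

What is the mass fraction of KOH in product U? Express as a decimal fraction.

0.3868

Overall, product flow = 5910 kg/h.
KOH in = 2190×0.077 + 1950×0.395 + 1770×0.761 = 2285.8 kg/h.
KOH fraction in U = 0.3868.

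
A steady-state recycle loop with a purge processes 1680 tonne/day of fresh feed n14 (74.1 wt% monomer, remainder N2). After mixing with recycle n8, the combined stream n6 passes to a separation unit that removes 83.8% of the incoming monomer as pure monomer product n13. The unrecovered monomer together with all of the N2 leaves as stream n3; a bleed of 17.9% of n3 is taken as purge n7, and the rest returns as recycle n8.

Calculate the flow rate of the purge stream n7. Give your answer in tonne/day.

N2 enters only via n14 and leaves only via the purge: 1680×0.259 = 0.179×(N2 in n3), and the separation unit passes all N2, so N2 in n6 = N2 in n3 = 2430.8 tonne/day.
monomer in n6: m_A = 1680×0.741 + (1−0.179)·(1−0.838)·m_A, so m_A = 1244.9/0.8670 = 1435.9 tonne/day.
n3 = (1−0.838)×1435.9 + 2430.8 = 2663.4 tonne/day.
Purge n7 = 0.179×2663.4 = 476.76 tonne/day.

476.8 tonne/day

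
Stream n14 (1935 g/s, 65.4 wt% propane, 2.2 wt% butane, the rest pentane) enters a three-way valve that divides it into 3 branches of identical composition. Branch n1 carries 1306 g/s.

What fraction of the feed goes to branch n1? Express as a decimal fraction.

Fraction to n1 = 1306/1935 = 0.6749.

0.675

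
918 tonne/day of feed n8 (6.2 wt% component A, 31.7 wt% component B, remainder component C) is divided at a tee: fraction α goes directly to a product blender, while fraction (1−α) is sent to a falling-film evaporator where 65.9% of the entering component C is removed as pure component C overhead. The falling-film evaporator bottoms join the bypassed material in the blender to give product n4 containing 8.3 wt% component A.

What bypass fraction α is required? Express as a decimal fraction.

All 918×0.062 = 56.916 tonne/day of component A reaches n4, so n4 = 56.916/0.083 = 685.73 tonne/day and vapour = 232.27 tonne/day.
The evaporator receives (1−α)·918 of feed at 0.621 component C and removes 0.659 of that component C:
0.659×0.621×(1−α)×918 = 232.27
(1−α) = 232.27/375.68 = 0.6183;  α = 0.3817.

0.382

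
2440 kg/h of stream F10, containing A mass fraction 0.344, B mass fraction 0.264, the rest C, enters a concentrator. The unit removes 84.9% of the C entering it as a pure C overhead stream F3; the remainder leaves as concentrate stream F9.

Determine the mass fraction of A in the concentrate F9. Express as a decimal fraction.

0.516

A is not removed: 2440×0.344 = 839.36 kg/h of A enters F9.
C entering = 2440×0.392 = 956.48 kg/h; overhead removed = 0.849×956.48 = 812.05 kg/h.
Concentrate = 2440 − 812.05 = 1627.9 kg/h.
Mass fraction = 839.36/1627.9 = 0.516.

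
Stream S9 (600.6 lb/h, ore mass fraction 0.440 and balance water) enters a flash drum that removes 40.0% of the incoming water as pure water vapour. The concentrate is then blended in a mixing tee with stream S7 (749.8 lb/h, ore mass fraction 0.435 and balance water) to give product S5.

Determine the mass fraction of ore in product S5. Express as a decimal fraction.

Vapour removed = 0.400×0.560×600.6 = 134.53 lb/h; concentrate = 466.07 lb/h.
ore reaching the mixer = 264.26 (from concentrate) + 749.8×0.435 = 590.43 lb/h.
Product flow = 466.07 + 749.8 = 1215.9 lb/h; ore fraction = 0.486.

0.486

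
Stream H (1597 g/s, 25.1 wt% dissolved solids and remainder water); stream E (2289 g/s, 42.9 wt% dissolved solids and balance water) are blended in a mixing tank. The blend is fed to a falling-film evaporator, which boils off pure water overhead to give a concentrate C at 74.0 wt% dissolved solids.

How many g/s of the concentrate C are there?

1869 g/s

dissolved solids entering = 1597×0.251 + 2289×0.429 = 1382.8 g/s.
All dissolved solids reports to C, so C = 1382.8/0.740 = 1868.7 g/s.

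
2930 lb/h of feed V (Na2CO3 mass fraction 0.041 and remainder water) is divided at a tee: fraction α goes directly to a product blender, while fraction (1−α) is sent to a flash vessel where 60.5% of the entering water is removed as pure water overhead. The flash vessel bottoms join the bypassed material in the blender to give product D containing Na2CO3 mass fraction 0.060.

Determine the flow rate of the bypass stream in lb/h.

1331 lb/h

All 2930×0.041 = 120.13 lb/h of Na2CO3 reaches D, so D = 120.13/0.060 = 2002.2 lb/h and vapour = 927.83 lb/h.
The evaporator receives (1−α)·2930 of feed at 0.959 water and removes 0.605 of that water:
0.605×0.959×(1−α)×2930 = 927.83
(1−α) = 927.83/1700 = 0.5458;  α = 0.4542.
Bypass flow = 0.4542×2930 = 1330.8 lb/h.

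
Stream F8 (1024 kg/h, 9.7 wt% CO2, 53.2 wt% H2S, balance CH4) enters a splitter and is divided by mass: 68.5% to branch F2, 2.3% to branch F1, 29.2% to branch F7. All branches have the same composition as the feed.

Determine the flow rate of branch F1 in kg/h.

23.55 kg/h

Branch F1 flow = 0.023×1024 = 23.552 kg/h.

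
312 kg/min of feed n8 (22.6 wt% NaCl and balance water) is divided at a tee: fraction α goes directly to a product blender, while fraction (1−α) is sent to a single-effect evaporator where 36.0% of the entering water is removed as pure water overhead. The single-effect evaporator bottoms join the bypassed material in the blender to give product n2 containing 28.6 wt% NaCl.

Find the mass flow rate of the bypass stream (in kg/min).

77.09 kg/min

All 312×0.226 = 70.512 kg/min of NaCl reaches n2, so n2 = 70.512/0.286 = 246.55 kg/min and vapour = 65.455 kg/min.
The evaporator receives (1−α)·312 of feed at 0.774 water and removes 0.360 of that water:
0.360×0.774×(1−α)×312 = 65.455
(1−α) = 65.455/86.936 = 0.7529;  α = 0.2471.
Bypass flow = 0.2471×312 = 77.093 kg/min.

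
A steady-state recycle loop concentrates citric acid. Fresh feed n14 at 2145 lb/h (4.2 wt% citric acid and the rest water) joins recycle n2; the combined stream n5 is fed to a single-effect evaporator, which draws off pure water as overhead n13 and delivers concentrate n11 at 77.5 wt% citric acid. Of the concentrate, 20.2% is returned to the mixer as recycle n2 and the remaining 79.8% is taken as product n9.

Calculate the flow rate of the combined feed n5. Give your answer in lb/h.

Overall citric acid balance (none leaves overhead): citric acid in fresh feed = citric acid in product, i.e. 2145×0.042 = (1−0.202)·n11·0.775.
n11 = 90.09/(0.775×0.798) = 145.67 lb/h.
Recycle n2 = 0.202×145.67 = 29.425 lb/h.
Combined feed n5 = 2145 + 29.425 = 2174.4 lb/h.

2174 lb/h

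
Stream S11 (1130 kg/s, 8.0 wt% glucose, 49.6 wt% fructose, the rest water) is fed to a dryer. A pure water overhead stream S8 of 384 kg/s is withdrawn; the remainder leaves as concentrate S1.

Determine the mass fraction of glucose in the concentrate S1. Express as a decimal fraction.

0.1212

glucose is not removed: 1130×0.080 = 90.4 kg/s of glucose enters S1.
Concentrate = 1130 − 384 = 746 kg/s.
Mass fraction = 90.4/746 = 0.1212.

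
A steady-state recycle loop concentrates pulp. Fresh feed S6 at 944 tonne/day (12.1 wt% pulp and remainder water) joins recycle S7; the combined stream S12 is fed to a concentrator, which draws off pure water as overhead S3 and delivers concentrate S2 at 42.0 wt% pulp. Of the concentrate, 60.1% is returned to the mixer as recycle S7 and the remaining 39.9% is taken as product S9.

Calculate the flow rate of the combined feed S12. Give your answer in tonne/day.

1354 tonne/day

Overall pulp balance (none leaves overhead): pulp in fresh feed = pulp in product, i.e. 944×0.121 = (1−0.601)·S2·0.420.
S2 = 114.22/(0.420×0.399) = 681.61 tonne/day.
Recycle S7 = 0.601×681.61 = 409.65 tonne/day.
Combined feed S12 = 944 + 409.65 = 1353.6 tonne/day.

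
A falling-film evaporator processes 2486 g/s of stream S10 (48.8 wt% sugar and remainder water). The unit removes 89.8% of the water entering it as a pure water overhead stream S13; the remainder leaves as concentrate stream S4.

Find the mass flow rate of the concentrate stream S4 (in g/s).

water entering = 2486×0.512 = 1272.8 g/s; overhead removed = 0.898×1272.8 = 1143 g/s.
Concentrate = 2486 − 1143 = 1343 g/s.

1343 g/s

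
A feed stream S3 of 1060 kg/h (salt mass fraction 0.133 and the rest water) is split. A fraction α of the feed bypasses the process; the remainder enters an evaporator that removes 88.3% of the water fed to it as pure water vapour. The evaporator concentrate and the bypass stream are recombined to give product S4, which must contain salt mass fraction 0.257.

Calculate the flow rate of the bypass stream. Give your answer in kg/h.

391.9 kg/h

All 1060×0.133 = 140.98 kg/h of salt reaches S4, so S4 = 140.98/0.257 = 548.56 kg/h and vapour = 511.44 kg/h.
The evaporator receives (1−α)·1060 of feed at 0.867 water and removes 0.883 of that water:
0.883×0.867×(1−α)×1060 = 511.44
(1−α) = 511.44/811.49 = 0.6302;  α = 0.3698.
Bypass flow = 0.3698×1060 = 391.94 kg/h.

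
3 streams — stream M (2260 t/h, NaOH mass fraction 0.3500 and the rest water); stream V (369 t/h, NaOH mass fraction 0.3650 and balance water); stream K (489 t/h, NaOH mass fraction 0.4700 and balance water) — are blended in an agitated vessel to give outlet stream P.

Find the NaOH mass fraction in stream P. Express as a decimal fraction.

0.3706

Total flow out = 2260 + 369 + 489 = 3118 t/h.
NaOH in = 2260×0.350 + 369×0.365 + 489×0.470 = 1155.5 t/h.
NaOH mass fraction in P = 1155.5/3118 = 0.3706.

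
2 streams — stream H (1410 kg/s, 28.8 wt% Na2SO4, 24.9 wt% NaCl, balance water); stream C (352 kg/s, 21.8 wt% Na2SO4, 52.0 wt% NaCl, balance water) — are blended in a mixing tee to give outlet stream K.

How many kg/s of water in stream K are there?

water out = water in = 1410×0.463 + 352×0.262 = 745.05 kg/s.

745.1 kg/s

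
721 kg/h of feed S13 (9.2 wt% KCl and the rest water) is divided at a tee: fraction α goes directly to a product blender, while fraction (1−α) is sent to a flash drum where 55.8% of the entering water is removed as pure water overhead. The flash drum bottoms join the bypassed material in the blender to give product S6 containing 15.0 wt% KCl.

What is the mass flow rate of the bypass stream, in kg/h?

All 721×0.092 = 66.332 kg/h of KCl reaches S6, so S6 = 66.332/0.150 = 442.21 kg/h and vapour = 278.79 kg/h.
The evaporator receives (1−α)·721 of feed at 0.908 water and removes 0.558 of that water:
0.558×0.908×(1−α)×721 = 278.79
(1−α) = 278.79/365.3 = 0.7632;  α = 0.2368.
Bypass flow = 0.2368×721 = 170.76 kg/h.

170.8 kg/h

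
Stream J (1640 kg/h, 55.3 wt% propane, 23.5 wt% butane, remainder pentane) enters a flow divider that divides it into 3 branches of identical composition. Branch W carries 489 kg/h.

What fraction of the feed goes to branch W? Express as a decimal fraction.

Fraction to W = 489/1640 = 0.2982.

0.298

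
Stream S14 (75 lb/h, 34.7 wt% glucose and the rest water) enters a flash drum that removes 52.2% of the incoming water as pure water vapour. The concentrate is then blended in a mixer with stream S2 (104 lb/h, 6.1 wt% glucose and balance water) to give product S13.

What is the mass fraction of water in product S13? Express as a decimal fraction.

Vapour removed = 0.522×0.653×75 = 25.565 lb/h; concentrate = 49.435 lb/h.
water reaching the mixer = 23.41 (from concentrate) + 104×0.939 = 121.07 lb/h.
Product flow = 49.435 + 104 = 153.44 lb/h; water fraction = 0.789.

0.789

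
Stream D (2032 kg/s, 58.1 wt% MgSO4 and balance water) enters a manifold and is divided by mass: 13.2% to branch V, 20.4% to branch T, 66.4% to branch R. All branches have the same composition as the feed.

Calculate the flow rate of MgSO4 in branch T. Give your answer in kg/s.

240.8 kg/s

Branch T total = 0.204×2032 = 414.53 kg/s.
MgSO4 in T = 0.581×414.53 = 240.84 kg/s.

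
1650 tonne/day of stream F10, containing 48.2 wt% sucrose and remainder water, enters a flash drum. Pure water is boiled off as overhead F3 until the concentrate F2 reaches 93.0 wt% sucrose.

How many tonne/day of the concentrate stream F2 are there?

sucrose is conserved: 1650×0.482 = 795.3 tonne/day all reports to the concentrate.
Concentrate = 795.3/(target fraction) = 855.16 tonne/day.

855.2 tonne/day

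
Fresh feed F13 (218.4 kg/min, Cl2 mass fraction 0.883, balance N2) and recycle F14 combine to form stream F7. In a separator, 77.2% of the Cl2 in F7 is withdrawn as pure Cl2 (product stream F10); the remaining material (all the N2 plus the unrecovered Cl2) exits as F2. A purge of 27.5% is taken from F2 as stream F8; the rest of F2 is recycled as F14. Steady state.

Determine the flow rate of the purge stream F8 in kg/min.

40.04 kg/min

N2 enters only via F13 and leaves only via the purge: 218.4×0.117 = 0.275×(N2 in F2), and the separator passes all N2, so N2 in F7 = N2 in F2 = 92.919 kg/min.
Cl2 in F7: m_A = 218.4×0.883 + (1−0.275)·(1−0.772)·m_A, so m_A = 192.85/0.8347 = 231.04 kg/min.
F2 = (1−0.772)×231.04 + 92.919 = 145.6 kg/min.
Purge F8 = 0.275×145.6 = 40.039 kg/min.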